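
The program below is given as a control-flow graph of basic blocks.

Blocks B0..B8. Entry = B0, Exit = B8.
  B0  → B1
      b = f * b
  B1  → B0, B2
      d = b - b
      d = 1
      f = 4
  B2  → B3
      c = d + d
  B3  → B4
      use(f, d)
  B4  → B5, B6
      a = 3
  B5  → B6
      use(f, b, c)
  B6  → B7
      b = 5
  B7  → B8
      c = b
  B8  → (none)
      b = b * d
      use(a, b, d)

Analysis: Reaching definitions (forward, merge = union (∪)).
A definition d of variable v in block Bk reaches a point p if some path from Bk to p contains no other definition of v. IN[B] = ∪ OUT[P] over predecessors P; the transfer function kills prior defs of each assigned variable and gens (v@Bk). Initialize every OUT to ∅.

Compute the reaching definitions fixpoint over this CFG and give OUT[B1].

Answer: {b@B0, d@B1, f@B1}

Trace:
Converged values:
  B0:  IN={b@B0, d@B1, f@B1}  OUT={b@B0, d@B1, f@B1}
  B1:  IN={b@B0, d@B1, f@B1}  OUT={b@B0, d@B1, f@B1}
  B2:  IN={b@B0, d@B1, f@B1}  OUT={b@B0, c@B2, d@B1, f@B1}
  B3:  IN={b@B0, c@B2, d@B1, f@B1}  OUT={b@B0, c@B2, d@B1, f@B1}
  B4:  IN={b@B0, c@B2, d@B1, f@B1}  OUT={a@B4, b@B0, c@B2, d@B1, f@B1}
  B5:  IN={a@B4, b@B0, c@B2, d@B1, f@B1}  OUT={a@B4, b@B0, c@B2, d@B1, f@B1}
  B6:  IN={a@B4, b@B0, c@B2, d@B1, f@B1}  OUT={a@B4, b@B6, c@B2, d@B1, f@B1}
  B7:  IN={a@B4, b@B6, c@B2, d@B1, f@B1}  OUT={a@B4, b@B6, c@B7, d@B1, f@B1}
  B8:  IN={a@B4, b@B6, c@B7, d@B1, f@B1}  OUT={a@B4, b@B8, c@B7, d@B1, f@B1}

Merge at B1: IN[B1] = OUT[B0] = {b@B0, d@B1, f@B1}
Applying B1's transfer function to that IN value gives OUT[B1] (row B1 above).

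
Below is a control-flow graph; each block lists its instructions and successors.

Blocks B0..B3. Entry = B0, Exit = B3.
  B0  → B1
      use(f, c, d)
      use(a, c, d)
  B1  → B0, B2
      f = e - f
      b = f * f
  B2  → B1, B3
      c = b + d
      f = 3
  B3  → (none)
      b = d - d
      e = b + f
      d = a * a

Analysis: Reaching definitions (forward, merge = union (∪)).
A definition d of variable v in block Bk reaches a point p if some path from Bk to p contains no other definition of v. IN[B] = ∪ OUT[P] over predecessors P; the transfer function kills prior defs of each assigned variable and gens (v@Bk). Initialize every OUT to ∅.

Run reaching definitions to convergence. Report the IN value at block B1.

Answer: {b@B1, c@B2, f@B1, f@B2}

Trace:
Per-block solution:
  B0:   IN={b@B1, c@B2, f@B1}   OUT={b@B1, c@B2, f@B1}
  B1:   IN={b@B1, c@B2, f@B1, f@B2}   OUT={b@B1, c@B2, f@B1}
  B2:   IN={b@B1, c@B2, f@B1}   OUT={b@B1, c@B2, f@B2}
  B3:   IN={b@B1, c@B2, f@B2}   OUT={b@B3, c@B2, d@B3, e@B3, f@B2}

Merge at B1: IN[B1] = OUT[B0] ⊔ OUT[B2] = {b@B1, c@B2, f@B1, f@B2}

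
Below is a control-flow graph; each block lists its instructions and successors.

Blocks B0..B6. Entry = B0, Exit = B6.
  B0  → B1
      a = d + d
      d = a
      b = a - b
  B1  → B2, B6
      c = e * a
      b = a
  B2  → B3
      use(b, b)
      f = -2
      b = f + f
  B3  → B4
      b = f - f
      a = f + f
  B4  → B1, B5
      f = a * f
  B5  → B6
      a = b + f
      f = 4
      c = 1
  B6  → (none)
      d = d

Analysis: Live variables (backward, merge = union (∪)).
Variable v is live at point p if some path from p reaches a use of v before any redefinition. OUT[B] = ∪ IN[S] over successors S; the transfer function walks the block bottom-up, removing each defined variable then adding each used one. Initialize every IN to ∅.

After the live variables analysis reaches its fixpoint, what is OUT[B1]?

Per-block solution:
  B0:  IN={b, d, e}  OUT={a, d, e}
  B1:  IN={a, d, e}  OUT={b, d, e}
  B2:  IN={b, d, e}  OUT={d, e, f}
  B3:  IN={d, e, f}  OUT={a, b, d, e, f}
  B4:  IN={a, b, d, e, f}  OUT={a, b, d, e, f}
  B5:  IN={b, d, f}  OUT={d}
  B6:  IN={d}  OUT={}

Merge at B1: OUT[B1] = IN[B2] ⊔ IN[B6] = {b, d, e}

Answer: {b, d, e}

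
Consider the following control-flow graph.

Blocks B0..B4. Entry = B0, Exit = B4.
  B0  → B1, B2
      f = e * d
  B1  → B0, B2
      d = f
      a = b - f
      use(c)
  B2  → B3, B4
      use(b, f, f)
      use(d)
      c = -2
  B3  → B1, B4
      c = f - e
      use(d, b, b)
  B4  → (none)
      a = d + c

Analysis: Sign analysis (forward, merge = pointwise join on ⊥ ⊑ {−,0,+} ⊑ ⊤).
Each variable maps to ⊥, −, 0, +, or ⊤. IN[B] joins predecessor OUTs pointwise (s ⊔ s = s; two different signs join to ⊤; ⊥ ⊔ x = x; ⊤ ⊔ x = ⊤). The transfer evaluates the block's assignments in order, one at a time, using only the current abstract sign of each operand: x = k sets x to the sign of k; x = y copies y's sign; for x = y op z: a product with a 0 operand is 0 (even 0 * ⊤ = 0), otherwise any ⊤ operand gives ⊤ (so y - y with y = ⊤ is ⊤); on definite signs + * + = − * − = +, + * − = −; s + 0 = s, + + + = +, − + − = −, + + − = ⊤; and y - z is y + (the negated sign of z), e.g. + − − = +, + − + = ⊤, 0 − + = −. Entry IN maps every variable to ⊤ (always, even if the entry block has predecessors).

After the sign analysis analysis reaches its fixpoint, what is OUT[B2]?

Fixpoint table:
  B0: | IN=(all ⊤) | OUT=(all ⊤)
  B1: | IN=(all ⊤) | OUT=(all ⊤)
  B2: | IN=(all ⊤) | OUT={c:-; rest ⊤}
  B3: | IN={c:-; rest ⊤} | OUT=(all ⊤)
  B4: | IN=(all ⊤) | OUT=(all ⊤)

Merge at B2: IN[B2] = OUT[B0] ⊔ OUT[B1] = {a: ⊤, b: ⊤, c: ⊤, d: ⊤, e: ⊤, f: ⊤}
Applying B2's transfer function to that IN value gives OUT[B2] (row B2 above).

Answer: {a: ⊤, b: ⊤, c: -, d: ⊤, e: ⊤, f: ⊤}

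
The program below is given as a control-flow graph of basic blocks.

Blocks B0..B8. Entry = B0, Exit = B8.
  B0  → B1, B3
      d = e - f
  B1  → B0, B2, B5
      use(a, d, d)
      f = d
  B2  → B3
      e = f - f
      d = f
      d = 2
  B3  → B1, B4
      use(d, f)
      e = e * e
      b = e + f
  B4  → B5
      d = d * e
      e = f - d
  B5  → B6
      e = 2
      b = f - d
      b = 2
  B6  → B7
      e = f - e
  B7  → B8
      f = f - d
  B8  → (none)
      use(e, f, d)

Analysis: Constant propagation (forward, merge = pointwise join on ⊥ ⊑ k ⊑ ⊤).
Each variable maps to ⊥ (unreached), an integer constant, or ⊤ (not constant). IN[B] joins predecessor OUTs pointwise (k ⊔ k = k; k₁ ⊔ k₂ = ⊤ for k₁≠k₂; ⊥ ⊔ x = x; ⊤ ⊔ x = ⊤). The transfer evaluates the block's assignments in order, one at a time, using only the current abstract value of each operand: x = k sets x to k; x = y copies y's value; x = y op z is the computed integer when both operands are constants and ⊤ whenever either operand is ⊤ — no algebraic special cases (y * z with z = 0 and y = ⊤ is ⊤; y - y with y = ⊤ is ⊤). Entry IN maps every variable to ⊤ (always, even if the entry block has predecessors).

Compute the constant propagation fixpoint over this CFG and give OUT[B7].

Answer: {a: ⊤, b: 2, c: ⊤, d: ⊤, e: ⊤, f: ⊤}

Trace:
Fixpoint table:
  B0: | IN=(all ⊤) | OUT=(all ⊤)
  B1: | IN=(all ⊤) | OUT=(all ⊤)
  B2: | IN=(all ⊤) | OUT={d:2; rest ⊤}
  B3: | IN=(all ⊤) | OUT=(all ⊤)
  B4: | IN=(all ⊤) | OUT=(all ⊤)
  B5: | IN=(all ⊤) | OUT={b:2, e:2; rest ⊤}
  B6: | IN={b:2, e:2; rest ⊤} | OUT={b:2; rest ⊤}
  B7: | IN={b:2; rest ⊤} | OUT={b:2; rest ⊤}
  B8: | IN={b:2; rest ⊤} | OUT={b:2; rest ⊤}

Merge at B7: IN[B7] = OUT[B6] = {a: ⊤, b: 2, c: ⊤, d: ⊤, e: ⊤, f: ⊤}
Applying B7's transfer function to that IN value gives OUT[B7] (row B7 above).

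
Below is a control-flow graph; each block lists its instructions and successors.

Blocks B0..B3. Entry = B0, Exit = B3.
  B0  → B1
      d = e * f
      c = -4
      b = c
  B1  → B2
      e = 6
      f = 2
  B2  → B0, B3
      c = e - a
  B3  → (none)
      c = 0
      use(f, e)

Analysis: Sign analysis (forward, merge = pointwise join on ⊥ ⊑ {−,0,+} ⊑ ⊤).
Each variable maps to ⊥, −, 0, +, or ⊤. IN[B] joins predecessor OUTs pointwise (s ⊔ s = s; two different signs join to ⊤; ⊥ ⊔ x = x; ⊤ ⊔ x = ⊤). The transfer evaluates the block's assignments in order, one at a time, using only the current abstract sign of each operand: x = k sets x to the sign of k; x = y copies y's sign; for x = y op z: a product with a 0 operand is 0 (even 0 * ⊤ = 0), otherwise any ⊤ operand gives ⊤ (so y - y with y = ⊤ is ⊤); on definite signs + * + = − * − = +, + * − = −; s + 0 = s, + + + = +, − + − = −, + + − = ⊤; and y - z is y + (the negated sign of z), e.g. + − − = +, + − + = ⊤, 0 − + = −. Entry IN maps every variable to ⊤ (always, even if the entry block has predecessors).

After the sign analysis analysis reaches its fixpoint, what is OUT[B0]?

Answer: {a: ⊤, b: -, c: -, d: ⊤, e: ⊤, f: ⊤}

Trace:
Converged values:
  B0: | IN=(all ⊤) | OUT={b:-, c:-; rest ⊤}
  B1: | IN={b:-, c:-; rest ⊤} | OUT={b:-, c:-, e:+, f:+; rest ⊤}
  B2: | IN={b:-, c:-, e:+, f:+; rest ⊤} | OUT={b:-, e:+, f:+; rest ⊤}
  B3: | IN={b:-, e:+, f:+; rest ⊤} | OUT={b:-, c:0, e:+, f:+; rest ⊤}

Merge at B0 (entry node, so the boundary value (all ⊤) is joined with the incoming edge(s)): IN[B0] = (all ⊤) ⊔ OUT[B2] = {a: ⊤, b: ⊤, c: ⊤, d: ⊤, e: ⊤, f: ⊤}
Applying B0's transfer function to that IN value gives OUT[B0] (row B0 above).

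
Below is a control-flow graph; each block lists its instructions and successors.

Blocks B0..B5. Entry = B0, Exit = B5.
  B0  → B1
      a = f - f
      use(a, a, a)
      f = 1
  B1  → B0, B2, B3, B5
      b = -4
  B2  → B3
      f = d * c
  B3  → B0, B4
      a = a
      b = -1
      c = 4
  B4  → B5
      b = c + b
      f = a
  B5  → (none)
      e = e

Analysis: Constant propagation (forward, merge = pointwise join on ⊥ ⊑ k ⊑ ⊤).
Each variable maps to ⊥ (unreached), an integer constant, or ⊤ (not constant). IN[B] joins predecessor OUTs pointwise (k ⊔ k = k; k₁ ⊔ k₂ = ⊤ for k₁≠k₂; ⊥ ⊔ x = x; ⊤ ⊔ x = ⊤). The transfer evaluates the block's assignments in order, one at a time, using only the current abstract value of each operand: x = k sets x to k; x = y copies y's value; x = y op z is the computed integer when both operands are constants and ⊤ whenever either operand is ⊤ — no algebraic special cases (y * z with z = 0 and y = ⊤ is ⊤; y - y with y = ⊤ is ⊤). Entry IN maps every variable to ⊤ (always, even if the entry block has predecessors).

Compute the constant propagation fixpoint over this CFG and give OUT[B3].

Converged values:
  B0: | IN=(all ⊤) | OUT={f:1; rest ⊤}
  B1: | IN={f:1; rest ⊤} | OUT={b:-4, f:1; rest ⊤}
  B2: | IN={b:-4, f:1; rest ⊤} | OUT={b:-4; rest ⊤}
  B3: | IN={b:-4; rest ⊤} | OUT={b:-1, c:4; rest ⊤}
  B4: | IN={b:-1, c:4; rest ⊤} | OUT={b:3, c:4; rest ⊤}
  B5: | IN=(all ⊤) | OUT=(all ⊤)

Merge at B3: IN[B3] = OUT[B1] ⊔ OUT[B2] = {a: ⊤, b: -4, c: ⊤, d: ⊤, e: ⊤, f: ⊤}
Applying B3's transfer function to that IN value gives OUT[B3] (row B3 above).

Answer: {a: ⊤, b: -1, c: 4, d: ⊤, e: ⊤, f: ⊤}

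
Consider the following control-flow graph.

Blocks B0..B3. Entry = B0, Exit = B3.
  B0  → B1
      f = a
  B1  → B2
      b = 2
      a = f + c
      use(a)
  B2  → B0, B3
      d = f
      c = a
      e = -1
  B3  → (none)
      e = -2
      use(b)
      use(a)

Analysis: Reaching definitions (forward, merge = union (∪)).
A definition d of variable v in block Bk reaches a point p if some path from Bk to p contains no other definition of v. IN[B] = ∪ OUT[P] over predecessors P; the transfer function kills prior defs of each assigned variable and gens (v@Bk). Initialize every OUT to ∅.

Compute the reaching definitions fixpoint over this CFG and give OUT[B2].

Converged values:
  B0: | IN={a@B1, b@B1, c@B2, d@B2, e@B2, f@B0} | OUT={a@B1, b@B1, c@B2, d@B2, e@B2, f@B0}
  B1: | IN={a@B1, b@B1, c@B2, d@B2, e@B2, f@B0} | OUT={a@B1, b@B1, c@B2, d@B2, e@B2, f@B0}
  B2: | IN={a@B1, b@B1, c@B2, d@B2, e@B2, f@B0} | OUT={a@B1, b@B1, c@B2, d@B2, e@B2, f@B0}
  B3: | IN={a@B1, b@B1, c@B2, d@B2, e@B2, f@B0} | OUT={a@B1, b@B1, c@B2, d@B2, e@B3, f@B0}

Merge at B2: IN[B2] = OUT[B1] = {a@B1, b@B1, c@B2, d@B2, e@B2, f@B0}
Applying B2's transfer function to that IN value gives OUT[B2] (row B2 above).

Answer: {a@B1, b@B1, c@B2, d@B2, e@B2, f@B0}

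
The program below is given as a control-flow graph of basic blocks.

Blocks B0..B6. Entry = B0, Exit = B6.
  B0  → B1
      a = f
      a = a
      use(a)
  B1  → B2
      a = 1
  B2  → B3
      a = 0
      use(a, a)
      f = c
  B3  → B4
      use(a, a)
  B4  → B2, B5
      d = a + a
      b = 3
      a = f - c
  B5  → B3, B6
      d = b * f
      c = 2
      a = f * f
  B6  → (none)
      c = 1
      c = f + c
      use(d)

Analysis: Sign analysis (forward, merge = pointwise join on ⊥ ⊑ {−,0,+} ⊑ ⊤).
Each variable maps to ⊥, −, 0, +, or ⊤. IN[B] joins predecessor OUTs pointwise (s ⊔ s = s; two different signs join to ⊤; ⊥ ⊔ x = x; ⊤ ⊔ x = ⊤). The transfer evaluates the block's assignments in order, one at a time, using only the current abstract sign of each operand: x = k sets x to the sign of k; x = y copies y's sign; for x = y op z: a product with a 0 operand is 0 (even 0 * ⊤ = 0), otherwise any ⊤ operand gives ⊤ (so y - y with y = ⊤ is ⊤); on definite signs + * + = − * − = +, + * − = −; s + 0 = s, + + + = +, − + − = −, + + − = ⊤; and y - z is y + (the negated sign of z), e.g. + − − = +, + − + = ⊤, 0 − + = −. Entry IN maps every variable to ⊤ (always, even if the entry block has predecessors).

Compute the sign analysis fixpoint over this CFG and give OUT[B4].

Fixpoint table:
  B0: | IN=(all ⊤) | OUT=(all ⊤)
  B1: | IN=(all ⊤) | OUT={a:+; rest ⊤}
  B2: | IN=(all ⊤) | OUT={a:0; rest ⊤}
  B3: | IN=(all ⊤) | OUT=(all ⊤)
  B4: | IN=(all ⊤) | OUT={b:+; rest ⊤}
  B5: | IN={b:+; rest ⊤} | OUT={b:+, c:+; rest ⊤}
  B6: | IN={b:+, c:+; rest ⊤} | OUT={b:+; rest ⊤}

Merge at B4: IN[B4] = OUT[B3] = {a: ⊤, b: ⊤, c: ⊤, d: ⊤, e: ⊤, f: ⊤}
Applying B4's transfer function to that IN value gives OUT[B4] (row B4 above).

Answer: {a: ⊤, b: +, c: ⊤, d: ⊤, e: ⊤, f: ⊤}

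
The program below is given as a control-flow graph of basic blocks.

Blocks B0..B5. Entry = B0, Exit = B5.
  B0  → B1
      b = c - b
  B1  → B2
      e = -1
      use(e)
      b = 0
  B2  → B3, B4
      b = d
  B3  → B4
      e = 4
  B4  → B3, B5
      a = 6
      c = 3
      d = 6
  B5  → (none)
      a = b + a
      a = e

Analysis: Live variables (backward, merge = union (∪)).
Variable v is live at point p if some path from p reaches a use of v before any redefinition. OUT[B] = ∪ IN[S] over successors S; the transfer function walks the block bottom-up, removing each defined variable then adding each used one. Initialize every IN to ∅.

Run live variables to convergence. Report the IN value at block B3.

Converged values:
  B0: | IN={b, c, d} | OUT={d}
  B1: | IN={d} | OUT={d, e}
  B2: | IN={d, e} | OUT={b, e}
  B3: | IN={b} | OUT={b, e}
  B4: | IN={b, e} | OUT={a, b, e}
  B5: | IN={a, b, e} | OUT={}

Merge at B3: OUT[B3] = IN[B4] = {b, e}
Applying B3's transfer function to that OUT value gives IN[B3] (row B3 above).

Answer: {b}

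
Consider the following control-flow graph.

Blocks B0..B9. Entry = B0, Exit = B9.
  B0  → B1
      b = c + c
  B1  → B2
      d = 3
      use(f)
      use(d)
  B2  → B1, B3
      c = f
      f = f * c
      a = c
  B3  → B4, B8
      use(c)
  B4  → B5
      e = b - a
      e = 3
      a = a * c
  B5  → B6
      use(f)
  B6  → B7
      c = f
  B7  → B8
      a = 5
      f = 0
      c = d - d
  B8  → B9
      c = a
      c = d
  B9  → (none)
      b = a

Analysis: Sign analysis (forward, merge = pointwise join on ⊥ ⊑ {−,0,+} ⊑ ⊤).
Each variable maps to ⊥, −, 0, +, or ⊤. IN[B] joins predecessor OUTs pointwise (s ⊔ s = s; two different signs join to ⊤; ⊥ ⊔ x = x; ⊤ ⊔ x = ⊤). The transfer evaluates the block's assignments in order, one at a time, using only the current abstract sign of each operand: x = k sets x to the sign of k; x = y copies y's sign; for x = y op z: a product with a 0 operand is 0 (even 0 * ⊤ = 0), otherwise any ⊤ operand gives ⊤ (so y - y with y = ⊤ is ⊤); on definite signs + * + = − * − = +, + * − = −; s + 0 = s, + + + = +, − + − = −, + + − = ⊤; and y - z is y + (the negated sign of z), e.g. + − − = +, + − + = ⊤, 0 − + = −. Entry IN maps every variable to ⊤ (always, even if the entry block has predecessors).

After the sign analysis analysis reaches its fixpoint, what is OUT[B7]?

Answer: {a: +, b: ⊤, c: ⊤, d: +, e: +, f: 0}

Trace:
Fixpoint table:
  B0: | IN=(all ⊤) | OUT=(all ⊤)
  B1: | IN=(all ⊤) | OUT={d:+; rest ⊤}
  B2: | IN={d:+; rest ⊤} | OUT={d:+; rest ⊤}
  B3: | IN={d:+; rest ⊤} | OUT={d:+; rest ⊤}
  B4: | IN={d:+; rest ⊤} | OUT={d:+, e:+; rest ⊤}
  B5: | IN={d:+, e:+; rest ⊤} | OUT={d:+, e:+; rest ⊤}
  B6: | IN={d:+, e:+; rest ⊤} | OUT={d:+, e:+; rest ⊤}
  B7: | IN={d:+, e:+; rest ⊤} | OUT={a:+, d:+, e:+, f:0; rest ⊤}
  B8: | IN={d:+; rest ⊤} | OUT={c:+, d:+; rest ⊤}
  B9: | IN={c:+, d:+; rest ⊤} | OUT={c:+, d:+; rest ⊤}

Merge at B7: IN[B7] = OUT[B6] = {a: ⊤, b: ⊤, c: ⊤, d: +, e: +, f: ⊤}
Applying B7's transfer function to that IN value gives OUT[B7] (row B7 above).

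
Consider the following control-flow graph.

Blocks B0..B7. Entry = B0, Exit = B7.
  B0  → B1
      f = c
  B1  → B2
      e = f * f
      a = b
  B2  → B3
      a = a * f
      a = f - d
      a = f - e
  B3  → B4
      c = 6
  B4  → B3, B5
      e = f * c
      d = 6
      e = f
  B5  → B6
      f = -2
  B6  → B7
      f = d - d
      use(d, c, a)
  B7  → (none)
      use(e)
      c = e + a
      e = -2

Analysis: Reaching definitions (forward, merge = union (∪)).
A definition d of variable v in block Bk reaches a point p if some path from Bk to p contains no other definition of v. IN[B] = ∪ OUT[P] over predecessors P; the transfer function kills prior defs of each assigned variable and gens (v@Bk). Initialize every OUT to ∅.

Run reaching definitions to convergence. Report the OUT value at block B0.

Fixpoint table:
  B0: | IN={} | OUT={f@B0}
  B1: | IN={f@B0} | OUT={a@B1, e@B1, f@B0}
  B2: | IN={a@B1, e@B1, f@B0} | OUT={a@B2, e@B1, f@B0}
  B3: | IN={a@B2, c@B3, d@B4, e@B1, e@B4, f@B0} | OUT={a@B2, c@B3, d@B4, e@B1, e@B4, f@B0}
  B4: | IN={a@B2, c@B3, d@B4, e@B1, e@B4, f@B0} | OUT={a@B2, c@B3, d@B4, e@B4, f@B0}
  B5: | IN={a@B2, c@B3, d@B4, e@B4, f@B0} | OUT={a@B2, c@B3, d@B4, e@B4, f@B5}
  B6: | IN={a@B2, c@B3, d@B4, e@B4, f@B5} | OUT={a@B2, c@B3, d@B4, e@B4, f@B6}
  B7: | IN={a@B2, c@B3, d@B4, e@B4, f@B6} | OUT={a@B2, c@B7, d@B4, e@B7, f@B6}

B0 is the boundary node: IN[B0] = {}
Applying B0's transfer function to that IN value gives OUT[B0] (row B0 above).

Answer: {f@B0}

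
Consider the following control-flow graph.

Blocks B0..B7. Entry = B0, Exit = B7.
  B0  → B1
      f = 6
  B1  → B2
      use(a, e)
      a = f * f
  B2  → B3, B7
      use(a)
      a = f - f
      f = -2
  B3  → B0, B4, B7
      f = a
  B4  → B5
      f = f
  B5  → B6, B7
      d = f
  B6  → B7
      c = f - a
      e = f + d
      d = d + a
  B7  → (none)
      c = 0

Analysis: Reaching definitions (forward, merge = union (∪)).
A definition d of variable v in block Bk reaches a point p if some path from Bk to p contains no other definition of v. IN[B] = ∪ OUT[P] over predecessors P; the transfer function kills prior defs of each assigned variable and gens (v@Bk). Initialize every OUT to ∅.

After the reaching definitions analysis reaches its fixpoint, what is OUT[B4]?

Converged values:
  B0:  IN={a@B2, f@B3}  OUT={a@B2, f@B0}
  B1:  IN={a@B2, f@B0}  OUT={a@B1, f@B0}
  B2:  IN={a@B1, f@B0}  OUT={a@B2, f@B2}
  B3:  IN={a@B2, f@B2}  OUT={a@B2, f@B3}
  B4:  IN={a@B2, f@B3}  OUT={a@B2, f@B4}
  B5:  IN={a@B2, f@B4}  OUT={a@B2, d@B5, f@B4}
  B6:  IN={a@B2, d@B5, f@B4}  OUT={a@B2, c@B6, d@B6, e@B6, f@B4}
  B7:  IN={a@B2, c@B6, d@B5, d@B6, e@B6, f@B2, f@B3, f@B4}  OUT={a@B2, c@B7, d@B5, d@B6, e@B6, f@B2, f@B3, f@B4}

Merge at B4: IN[B4] = OUT[B3] = {a@B2, f@B3}
Applying B4's transfer function to that IN value gives OUT[B4] (row B4 above).

Answer: {a@B2, f@B4}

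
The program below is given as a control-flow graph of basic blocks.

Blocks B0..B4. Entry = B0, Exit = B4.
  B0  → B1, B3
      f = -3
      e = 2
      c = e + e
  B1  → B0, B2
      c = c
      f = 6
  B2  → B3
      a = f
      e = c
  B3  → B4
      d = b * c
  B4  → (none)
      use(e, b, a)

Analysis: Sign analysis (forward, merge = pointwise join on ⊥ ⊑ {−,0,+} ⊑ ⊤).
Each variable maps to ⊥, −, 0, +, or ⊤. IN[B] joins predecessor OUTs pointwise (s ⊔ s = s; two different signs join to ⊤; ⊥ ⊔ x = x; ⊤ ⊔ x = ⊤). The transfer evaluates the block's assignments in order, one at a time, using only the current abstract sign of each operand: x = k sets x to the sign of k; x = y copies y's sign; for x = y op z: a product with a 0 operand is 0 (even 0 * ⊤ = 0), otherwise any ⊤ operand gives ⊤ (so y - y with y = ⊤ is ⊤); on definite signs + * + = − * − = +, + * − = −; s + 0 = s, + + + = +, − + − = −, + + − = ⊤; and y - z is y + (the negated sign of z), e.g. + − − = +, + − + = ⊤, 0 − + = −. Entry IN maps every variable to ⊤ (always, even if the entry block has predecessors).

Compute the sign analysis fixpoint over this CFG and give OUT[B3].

Fixpoint table:
  B0: | IN=(all ⊤) | OUT={c:+, e:+, f:-; rest ⊤}
  B1: | IN={c:+, e:+, f:-; rest ⊤} | OUT={c:+, e:+, f:+; rest ⊤}
  B2: | IN={c:+, e:+, f:+; rest ⊤} | OUT={a:+, c:+, e:+, f:+; rest ⊤}
  B3: | IN={c:+, e:+; rest ⊤} | OUT={c:+, e:+; rest ⊤}
  B4: | IN={c:+, e:+; rest ⊤} | OUT={c:+, e:+; rest ⊤}

Merge at B3: IN[B3] = OUT[B0] ⊔ OUT[B2] = {a: ⊤, b: ⊤, c: +, d: ⊤, e: +, f: ⊤}
Applying B3's transfer function to that IN value gives OUT[B3] (row B3 above).

Answer: {a: ⊤, b: ⊤, c: +, d: ⊤, e: +, f: ⊤}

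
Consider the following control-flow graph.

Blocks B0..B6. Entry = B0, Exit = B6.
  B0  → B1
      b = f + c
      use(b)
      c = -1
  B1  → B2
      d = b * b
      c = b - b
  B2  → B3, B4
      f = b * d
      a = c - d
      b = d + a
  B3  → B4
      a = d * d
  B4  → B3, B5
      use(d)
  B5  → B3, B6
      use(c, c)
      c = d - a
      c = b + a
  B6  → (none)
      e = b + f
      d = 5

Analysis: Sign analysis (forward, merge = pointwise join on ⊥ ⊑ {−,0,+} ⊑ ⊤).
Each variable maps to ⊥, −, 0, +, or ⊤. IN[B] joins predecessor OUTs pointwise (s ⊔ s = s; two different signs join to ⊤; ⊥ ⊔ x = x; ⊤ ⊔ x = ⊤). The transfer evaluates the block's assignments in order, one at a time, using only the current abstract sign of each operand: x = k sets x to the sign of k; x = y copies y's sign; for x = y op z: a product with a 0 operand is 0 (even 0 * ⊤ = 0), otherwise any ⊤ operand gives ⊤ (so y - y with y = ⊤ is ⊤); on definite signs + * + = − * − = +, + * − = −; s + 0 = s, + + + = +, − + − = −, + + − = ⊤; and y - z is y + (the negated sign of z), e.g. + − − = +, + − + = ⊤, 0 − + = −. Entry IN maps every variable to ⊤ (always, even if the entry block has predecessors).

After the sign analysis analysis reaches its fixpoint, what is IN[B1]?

Answer: {a: ⊤, b: ⊤, c: -, d: ⊤, e: ⊤, f: ⊤}

Derivation:
Converged values:
  B0:   IN=(all ⊤)   OUT={c:-; rest ⊤}
  B1:   IN={c:-; rest ⊤}   OUT=(all ⊤)
  B2:   IN=(all ⊤)   OUT=(all ⊤)
  B3:   IN=(all ⊤)   OUT=(all ⊤)
  B4:   IN=(all ⊤)   OUT=(all ⊤)
  B5:   IN=(all ⊤)   OUT=(all ⊤)
  B6:   IN=(all ⊤)   OUT={d:+; rest ⊤}

Merge at B1: IN[B1] = OUT[B0] = {a: ⊤, b: ⊤, c: -, d: ⊤, e: ⊤, f: ⊤}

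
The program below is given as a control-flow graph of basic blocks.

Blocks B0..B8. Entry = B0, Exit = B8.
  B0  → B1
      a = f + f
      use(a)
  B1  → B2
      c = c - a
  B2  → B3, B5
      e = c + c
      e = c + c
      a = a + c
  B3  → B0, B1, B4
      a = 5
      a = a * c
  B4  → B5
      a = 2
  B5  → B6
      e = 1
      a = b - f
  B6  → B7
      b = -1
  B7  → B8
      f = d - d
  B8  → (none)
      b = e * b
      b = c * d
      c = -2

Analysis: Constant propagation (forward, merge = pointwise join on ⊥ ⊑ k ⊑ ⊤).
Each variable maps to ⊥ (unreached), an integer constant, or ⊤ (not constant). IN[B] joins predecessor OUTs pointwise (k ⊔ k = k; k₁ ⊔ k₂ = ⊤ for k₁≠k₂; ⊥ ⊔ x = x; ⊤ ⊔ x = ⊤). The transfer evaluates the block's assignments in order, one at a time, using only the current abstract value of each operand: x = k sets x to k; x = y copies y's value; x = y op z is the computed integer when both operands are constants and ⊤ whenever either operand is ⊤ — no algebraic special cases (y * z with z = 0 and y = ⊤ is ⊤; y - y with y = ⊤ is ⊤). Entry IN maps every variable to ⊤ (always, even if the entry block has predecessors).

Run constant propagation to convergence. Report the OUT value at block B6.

Converged values:
  B0:   IN=(all ⊤)   OUT=(all ⊤)
  B1:   IN=(all ⊤)   OUT=(all ⊤)
  B2:   IN=(all ⊤)   OUT=(all ⊤)
  B3:   IN=(all ⊤)   OUT=(all ⊤)
  B4:   IN=(all ⊤)   OUT={a:2; rest ⊤}
  B5:   IN=(all ⊤)   OUT={e:1; rest ⊤}
  B6:   IN={e:1; rest ⊤}   OUT={b:-1, e:1; rest ⊤}
  B7:   IN={b:-1, e:1; rest ⊤}   OUT={b:-1, e:1; rest ⊤}
  B8:   IN={b:-1, e:1; rest ⊤}   OUT={c:-2, e:1; rest ⊤}

Merge at B6: IN[B6] = OUT[B5] = {a: ⊤, b: ⊤, c: ⊤, d: ⊤, e: 1, f: ⊤}
Applying B6's transfer function to that IN value gives OUT[B6] (row B6 above).

Answer: {a: ⊤, b: -1, c: ⊤, d: ⊤, e: 1, f: ⊤}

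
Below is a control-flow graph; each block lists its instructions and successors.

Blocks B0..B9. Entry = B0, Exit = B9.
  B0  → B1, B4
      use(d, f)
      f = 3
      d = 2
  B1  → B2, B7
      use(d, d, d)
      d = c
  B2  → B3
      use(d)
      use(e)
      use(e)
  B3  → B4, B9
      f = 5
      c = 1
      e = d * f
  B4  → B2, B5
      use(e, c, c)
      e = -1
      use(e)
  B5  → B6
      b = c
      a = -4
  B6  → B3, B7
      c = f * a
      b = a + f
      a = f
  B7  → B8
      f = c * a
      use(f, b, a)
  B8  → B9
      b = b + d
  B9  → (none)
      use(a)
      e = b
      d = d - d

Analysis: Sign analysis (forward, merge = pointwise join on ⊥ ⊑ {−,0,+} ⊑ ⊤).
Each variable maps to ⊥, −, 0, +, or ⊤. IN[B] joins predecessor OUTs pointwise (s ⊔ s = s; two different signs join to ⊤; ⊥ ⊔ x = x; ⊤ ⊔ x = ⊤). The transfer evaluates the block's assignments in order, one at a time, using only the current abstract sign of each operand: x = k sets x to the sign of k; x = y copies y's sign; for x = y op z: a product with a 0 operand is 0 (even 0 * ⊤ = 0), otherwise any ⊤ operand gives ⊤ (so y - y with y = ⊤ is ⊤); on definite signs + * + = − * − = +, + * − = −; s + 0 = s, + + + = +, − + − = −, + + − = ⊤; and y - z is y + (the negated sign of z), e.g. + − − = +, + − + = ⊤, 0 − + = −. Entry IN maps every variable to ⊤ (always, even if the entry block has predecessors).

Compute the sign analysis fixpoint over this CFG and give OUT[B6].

Fixpoint table:
  B0:   IN=(all ⊤)   OUT={d:+, f:+; rest ⊤}
  B1:   IN={d:+, f:+; rest ⊤}   OUT={f:+; rest ⊤}
  B2:   IN={f:+; rest ⊤}   OUT={f:+; rest ⊤}
  B3:   IN={f:+; rest ⊤}   OUT={c:+, f:+; rest ⊤}
  B4:   IN={f:+; rest ⊤}   OUT={e:-, f:+; rest ⊤}
  B5:   IN={e:-, f:+; rest ⊤}   OUT={a:-, e:-, f:+; rest ⊤}
  B6:   IN={a:-, e:-, f:+; rest ⊤}   OUT={a:+, c:-, e:-, f:+; rest ⊤}
  B7:   IN={f:+; rest ⊤}   OUT=(all ⊤)
  B8:   IN=(all ⊤)   OUT=(all ⊤)
  B9:   IN=(all ⊤)   OUT=(all ⊤)

Merge at B6: IN[B6] = OUT[B5] = {a: -, b: ⊤, c: ⊤, d: ⊤, e: -, f: +}
Applying B6's transfer function to that IN value gives OUT[B6] (row B6 above).

Answer: {a: +, b: ⊤, c: -, d: ⊤, e: -, f: +}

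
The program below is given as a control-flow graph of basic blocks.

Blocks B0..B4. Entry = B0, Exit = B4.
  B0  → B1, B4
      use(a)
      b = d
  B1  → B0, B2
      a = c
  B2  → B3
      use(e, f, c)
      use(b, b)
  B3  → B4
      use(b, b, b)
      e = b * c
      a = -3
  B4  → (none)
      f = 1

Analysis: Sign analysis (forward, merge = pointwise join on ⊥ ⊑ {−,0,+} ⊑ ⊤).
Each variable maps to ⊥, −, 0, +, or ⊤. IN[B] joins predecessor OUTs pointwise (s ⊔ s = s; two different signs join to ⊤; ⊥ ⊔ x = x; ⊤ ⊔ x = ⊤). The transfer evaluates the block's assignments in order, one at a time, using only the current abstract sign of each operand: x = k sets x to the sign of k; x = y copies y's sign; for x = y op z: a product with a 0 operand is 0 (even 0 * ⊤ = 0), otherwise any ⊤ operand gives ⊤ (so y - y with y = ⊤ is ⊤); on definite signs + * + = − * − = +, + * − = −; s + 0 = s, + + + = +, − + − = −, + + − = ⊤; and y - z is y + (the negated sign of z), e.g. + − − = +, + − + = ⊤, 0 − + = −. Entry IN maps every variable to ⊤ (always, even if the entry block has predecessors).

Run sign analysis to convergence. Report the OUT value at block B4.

Answer: {a: ⊤, b: ⊤, c: ⊤, d: ⊤, e: ⊤, f: +}

Trace:
Fixpoint table:
  B0:   IN=(all ⊤)   OUT=(all ⊤)
  B1:   IN=(all ⊤)   OUT=(all ⊤)
  B2:   IN=(all ⊤)   OUT=(all ⊤)
  B3:   IN=(all ⊤)   OUT={a:-; rest ⊤}
  B4:   IN=(all ⊤)   OUT={f:+; rest ⊤}

Merge at B4: IN[B4] = OUT[B0] ⊔ OUT[B3] = {a: ⊤, b: ⊤, c: ⊤, d: ⊤, e: ⊤, f: ⊤}
Applying B4's transfer function to that IN value gives OUT[B4] (row B4 above).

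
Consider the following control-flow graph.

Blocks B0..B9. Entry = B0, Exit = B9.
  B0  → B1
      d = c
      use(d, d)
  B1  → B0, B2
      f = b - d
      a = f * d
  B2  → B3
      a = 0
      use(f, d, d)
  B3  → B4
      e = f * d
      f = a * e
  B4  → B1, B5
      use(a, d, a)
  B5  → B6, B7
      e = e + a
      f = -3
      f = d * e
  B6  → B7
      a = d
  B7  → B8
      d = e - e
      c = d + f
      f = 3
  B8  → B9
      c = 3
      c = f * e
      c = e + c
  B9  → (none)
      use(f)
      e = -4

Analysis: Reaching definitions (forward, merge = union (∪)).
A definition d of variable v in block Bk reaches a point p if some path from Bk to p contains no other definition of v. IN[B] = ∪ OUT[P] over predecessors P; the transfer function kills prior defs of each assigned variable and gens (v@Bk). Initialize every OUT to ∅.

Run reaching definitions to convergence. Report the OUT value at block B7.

Answer: {a@B2, a@B6, c@B7, d@B7, e@B5, f@B7}

Derivation:
Converged values:
  B0: | IN={a@B1, d@B0, e@B3, f@B1} | OUT={a@B1, d@B0, e@B3, f@B1}
  B1: | IN={a@B1, a@B2, d@B0, e@B3, f@B1, f@B3} | OUT={a@B1, d@B0, e@B3, f@B1}
  B2: | IN={a@B1, d@B0, e@B3, f@B1} | OUT={a@B2, d@B0, e@B3, f@B1}
  B3: | IN={a@B2, d@B0, e@B3, f@B1} | OUT={a@B2, d@B0, e@B3, f@B3}
  B4: | IN={a@B2, d@B0, e@B3, f@B3} | OUT={a@B2, d@B0, e@B3, f@B3}
  B5: | IN={a@B2, d@B0, e@B3, f@B3} | OUT={a@B2, d@B0, e@B5, f@B5}
  B6: | IN={a@B2, d@B0, e@B5, f@B5} | OUT={a@B6, d@B0, e@B5, f@B5}
  B7: | IN={a@B2, a@B6, d@B0, e@B5, f@B5} | OUT={a@B2, a@B6, c@B7, d@B7, e@B5, f@B7}
  B8: | IN={a@B2, a@B6, c@B7, d@B7, e@B5, f@B7} | OUT={a@B2, a@B6, c@B8, d@B7, e@B5, f@B7}
  B9: | IN={a@B2, a@B6, c@B8, d@B7, e@B5, f@B7} | OUT={a@B2, a@B6, c@B8, d@B7, e@B9, f@B7}

Merge at B7: IN[B7] = OUT[B5] ⊔ OUT[B6] = {a@B2, a@B6, d@B0, e@B5, f@B5}
Applying B7's transfer function to that IN value gives OUT[B7] (row B7 above).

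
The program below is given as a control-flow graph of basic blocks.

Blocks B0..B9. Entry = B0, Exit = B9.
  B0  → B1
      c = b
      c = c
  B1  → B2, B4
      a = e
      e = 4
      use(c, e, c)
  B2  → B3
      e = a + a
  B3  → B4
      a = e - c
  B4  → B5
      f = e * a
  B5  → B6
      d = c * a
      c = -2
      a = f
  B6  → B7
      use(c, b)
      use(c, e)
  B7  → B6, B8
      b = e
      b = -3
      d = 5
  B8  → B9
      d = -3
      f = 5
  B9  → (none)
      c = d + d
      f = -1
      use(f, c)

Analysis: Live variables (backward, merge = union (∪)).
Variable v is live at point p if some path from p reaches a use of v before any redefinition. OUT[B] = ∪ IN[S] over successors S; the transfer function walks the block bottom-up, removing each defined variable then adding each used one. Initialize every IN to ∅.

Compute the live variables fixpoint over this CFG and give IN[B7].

Answer: {c, e}

Working:
Converged values:
  B0:   IN={b, e}   OUT={b, c, e}
  B1:   IN={b, c, e}   OUT={a, b, c, e}
  B2:   IN={a, b, c}   OUT={b, c, e}
  B3:   IN={b, c, e}   OUT={a, b, c, e}
  B4:   IN={a, b, c, e}   OUT={a, b, c, e, f}
  B5:   IN={a, b, c, e, f}   OUT={b, c, e}
  B6:   IN={b, c, e}   OUT={c, e}
  B7:   IN={c, e}   OUT={b, c, e}
  B8:   IN={}   OUT={d}
  B9:   IN={d}   OUT={}

Merge at B7: OUT[B7] = IN[B6] ⊔ IN[B8] = {b, c, e}
Applying B7's transfer function to that OUT value gives IN[B7] (row B7 above).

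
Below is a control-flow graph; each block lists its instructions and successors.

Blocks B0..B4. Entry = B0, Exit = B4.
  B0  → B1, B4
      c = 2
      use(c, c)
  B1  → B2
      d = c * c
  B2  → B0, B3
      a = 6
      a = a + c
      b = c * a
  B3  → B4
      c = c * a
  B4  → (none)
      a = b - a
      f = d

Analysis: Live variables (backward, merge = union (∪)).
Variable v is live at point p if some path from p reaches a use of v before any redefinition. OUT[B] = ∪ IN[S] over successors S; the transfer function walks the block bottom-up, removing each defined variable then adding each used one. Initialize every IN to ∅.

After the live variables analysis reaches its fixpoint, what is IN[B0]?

Fixpoint table:
  B0: | IN={a, b, d} | OUT={a, b, c, d}
  B1: | IN={c} | OUT={c, d}
  B2: | IN={c, d} | OUT={a, b, c, d}
  B3: | IN={a, b, c, d} | OUT={a, b, d}
  B4: | IN={a, b, d} | OUT={}

Merge at B0: OUT[B0] = IN[B1] ⊔ IN[B4] = {a, b, c, d}
Applying B0's transfer function to that OUT value gives IN[B0] (row B0 above).

Answer: {a, b, d}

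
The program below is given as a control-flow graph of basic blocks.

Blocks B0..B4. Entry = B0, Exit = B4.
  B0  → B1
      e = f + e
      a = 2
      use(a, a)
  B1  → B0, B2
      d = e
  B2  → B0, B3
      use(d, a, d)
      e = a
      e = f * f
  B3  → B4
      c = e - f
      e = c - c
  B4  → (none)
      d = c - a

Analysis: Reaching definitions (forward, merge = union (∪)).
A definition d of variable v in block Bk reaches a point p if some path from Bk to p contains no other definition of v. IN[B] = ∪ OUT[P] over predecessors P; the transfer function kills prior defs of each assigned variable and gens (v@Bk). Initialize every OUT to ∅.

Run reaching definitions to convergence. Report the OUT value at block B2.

Answer: {a@B0, d@B1, e@B2}

Trace:
Per-block solution:
  B0: | IN={a@B0, d@B1, e@B0, e@B2} | OUT={a@B0, d@B1, e@B0}
  B1: | IN={a@B0, d@B1, e@B0} | OUT={a@B0, d@B1, e@B0}
  B2: | IN={a@B0, d@B1, e@B0} | OUT={a@B0, d@B1, e@B2}
  B3: | IN={a@B0, d@B1, e@B2} | OUT={a@B0, c@B3, d@B1, e@B3}
  B4: | IN={a@B0, c@B3, d@B1, e@B3} | OUT={a@B0, c@B3, d@B4, e@B3}

Merge at B2: IN[B2] = OUT[B1] = {a@B0, d@B1, e@B0}
Applying B2's transfer function to that IN value gives OUT[B2] (row B2 above).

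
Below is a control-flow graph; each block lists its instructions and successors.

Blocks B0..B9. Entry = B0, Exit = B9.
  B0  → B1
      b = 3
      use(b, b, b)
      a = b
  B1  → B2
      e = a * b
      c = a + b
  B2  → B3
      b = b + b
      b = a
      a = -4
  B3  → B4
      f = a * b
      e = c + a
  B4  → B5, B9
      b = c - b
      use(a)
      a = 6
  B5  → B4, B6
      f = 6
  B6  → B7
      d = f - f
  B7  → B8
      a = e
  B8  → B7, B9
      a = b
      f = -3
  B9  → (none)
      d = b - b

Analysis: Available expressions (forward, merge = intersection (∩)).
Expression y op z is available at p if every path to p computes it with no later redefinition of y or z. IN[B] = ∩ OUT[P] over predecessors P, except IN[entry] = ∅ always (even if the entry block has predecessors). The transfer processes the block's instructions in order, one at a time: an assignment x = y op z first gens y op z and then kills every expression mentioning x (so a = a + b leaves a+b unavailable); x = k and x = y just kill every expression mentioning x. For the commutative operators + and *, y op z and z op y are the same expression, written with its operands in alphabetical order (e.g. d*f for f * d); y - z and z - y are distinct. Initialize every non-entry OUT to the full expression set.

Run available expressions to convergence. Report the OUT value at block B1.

Converged values:
  B0: | IN={} | OUT={}
  B1: | IN={} | OUT={a*b, a+b}
  B2: | IN={a*b, a+b} | OUT={}
  B3: | IN={} | OUT={a*b, a+c}
  B4: | IN={} | OUT={}
  B5: | IN={} | OUT={}
  B6: | IN={} | OUT={f-f}
  B7: | IN={} | OUT={}
  B8: | IN={} | OUT={}
  B9: | IN={} | OUT={b-b}

Merge at B1: IN[B1] = OUT[B0] = {}
Applying B1's transfer function to that IN value gives OUT[B1] (row B1 above).

Answer: {a*b, a+b}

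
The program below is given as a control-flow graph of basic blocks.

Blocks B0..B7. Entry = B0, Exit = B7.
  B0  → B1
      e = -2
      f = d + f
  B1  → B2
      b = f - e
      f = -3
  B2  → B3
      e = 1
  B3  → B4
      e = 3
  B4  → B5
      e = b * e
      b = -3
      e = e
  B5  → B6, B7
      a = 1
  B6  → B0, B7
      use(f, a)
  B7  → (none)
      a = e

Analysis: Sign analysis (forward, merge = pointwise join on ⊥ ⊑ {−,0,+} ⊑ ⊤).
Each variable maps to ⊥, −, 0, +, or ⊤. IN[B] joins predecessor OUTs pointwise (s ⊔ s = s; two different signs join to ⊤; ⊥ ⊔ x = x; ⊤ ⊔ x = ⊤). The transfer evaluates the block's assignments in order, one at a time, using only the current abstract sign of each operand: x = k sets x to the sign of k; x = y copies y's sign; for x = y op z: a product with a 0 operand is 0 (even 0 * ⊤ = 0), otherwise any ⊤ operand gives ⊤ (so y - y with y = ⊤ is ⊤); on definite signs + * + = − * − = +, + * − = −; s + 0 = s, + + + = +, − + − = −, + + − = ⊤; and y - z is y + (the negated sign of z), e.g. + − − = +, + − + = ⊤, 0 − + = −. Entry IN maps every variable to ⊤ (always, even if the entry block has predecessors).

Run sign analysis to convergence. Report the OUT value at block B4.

Converged values:
  B0:  IN=(all ⊤)  OUT={e:-; rest ⊤}
  B1:  IN={e:-; rest ⊤}  OUT={e:-, f:-; rest ⊤}
  B2:  IN={e:-, f:-; rest ⊤}  OUT={e:+, f:-; rest ⊤}
  B3:  IN={e:+, f:-; rest ⊤}  OUT={e:+, f:-; rest ⊤}
  B4:  IN={e:+, f:-; rest ⊤}  OUT={b:-, f:-; rest ⊤}
  B5:  IN={b:-, f:-; rest ⊤}  OUT={a:+, b:-, f:-; rest ⊤}
  B6:  IN={a:+, b:-, f:-; rest ⊤}  OUT={a:+, b:-, f:-; rest ⊤}
  B7:  IN={a:+, b:-, f:-; rest ⊤}  OUT={b:-, f:-; rest ⊤}

Merge at B4: IN[B4] = OUT[B3] = {a: ⊤, b: ⊤, c: ⊤, d: ⊤, e: +, f: -}
Applying B4's transfer function to that IN value gives OUT[B4] (row B4 above).

Answer: {a: ⊤, b: -, c: ⊤, d: ⊤, e: ⊤, f: -}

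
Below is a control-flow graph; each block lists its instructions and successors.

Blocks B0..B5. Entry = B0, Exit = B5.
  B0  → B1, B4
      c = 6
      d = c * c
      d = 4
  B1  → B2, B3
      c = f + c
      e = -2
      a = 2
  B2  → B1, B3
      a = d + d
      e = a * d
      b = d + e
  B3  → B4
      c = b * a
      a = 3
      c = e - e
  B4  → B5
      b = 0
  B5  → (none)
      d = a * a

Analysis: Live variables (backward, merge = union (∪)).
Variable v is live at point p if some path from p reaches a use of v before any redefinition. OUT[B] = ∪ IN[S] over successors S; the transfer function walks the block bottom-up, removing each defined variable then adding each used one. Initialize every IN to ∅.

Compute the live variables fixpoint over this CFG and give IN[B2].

Fixpoint table:
  B0: | IN={a, b, f} | OUT={a, b, c, d, f}
  B1: | IN={b, c, d, f} | OUT={a, b, c, d, e, f}
  B2: | IN={c, d, f} | OUT={a, b, c, d, e, f}
  B3: | IN={a, b, e} | OUT={a}
  B4: | IN={a} | OUT={a}
  B5: | IN={a} | OUT={}

Merge at B2: OUT[B2] = IN[B1] ⊔ IN[B3] = {a, b, c, d, e, f}
Applying B2's transfer function to that OUT value gives IN[B2] (row B2 above).

Answer: {c, d, f}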